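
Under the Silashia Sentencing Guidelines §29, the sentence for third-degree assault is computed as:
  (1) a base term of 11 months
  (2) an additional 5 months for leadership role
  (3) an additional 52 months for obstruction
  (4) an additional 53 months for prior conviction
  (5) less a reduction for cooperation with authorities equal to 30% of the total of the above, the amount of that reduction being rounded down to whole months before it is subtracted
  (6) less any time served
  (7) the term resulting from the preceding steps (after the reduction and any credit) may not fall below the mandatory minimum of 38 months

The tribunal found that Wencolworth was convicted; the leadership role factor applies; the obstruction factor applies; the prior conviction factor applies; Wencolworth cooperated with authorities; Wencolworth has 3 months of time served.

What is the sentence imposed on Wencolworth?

Leadership role enhancement: +5 months
Obstruction enhancement: +52 months
Prior conviction enhancement: +53 months
Adjusted term: 11 months + 5 months + 52 months + 53 months = 121 months
Cooperation with authorities reduction: 30% of 121 months = 36 months (rounded down)
After reduction: 121 − 36 = 85 months
Less time served: 85 months − 3 months = 82 months
Minimum 38 months: 82 months meets the minimum, no increase.

82 months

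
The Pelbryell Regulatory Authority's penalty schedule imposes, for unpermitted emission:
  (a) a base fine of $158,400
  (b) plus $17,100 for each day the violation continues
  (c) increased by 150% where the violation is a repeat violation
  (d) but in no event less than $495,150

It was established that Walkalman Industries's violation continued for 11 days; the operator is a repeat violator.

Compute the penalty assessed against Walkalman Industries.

$866,250

Per-day component: 11 × $17,100 = $188,100
Base plus per-day: $158,400 + $188,100 = $346,500
Enhancement: 150% of $346,500 = $519,750
Enhanced fine: $346,500 + $519,750 = $866,250
Minimum $495,150: $866,250 meets the minimum, no increase.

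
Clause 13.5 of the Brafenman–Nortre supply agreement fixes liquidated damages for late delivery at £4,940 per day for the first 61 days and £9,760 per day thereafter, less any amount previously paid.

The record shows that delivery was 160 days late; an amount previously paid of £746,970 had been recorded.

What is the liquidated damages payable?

First 61 days: 61 × £4,940 = £301,340
Remaining days: (160 − 61) × £9,760 = £966,240
Accrued per-day damages: £301,340 + £966,240 = £1,267,580
Less amount previously paid: £1,267,580 − £746,970 = £520,610

£520,610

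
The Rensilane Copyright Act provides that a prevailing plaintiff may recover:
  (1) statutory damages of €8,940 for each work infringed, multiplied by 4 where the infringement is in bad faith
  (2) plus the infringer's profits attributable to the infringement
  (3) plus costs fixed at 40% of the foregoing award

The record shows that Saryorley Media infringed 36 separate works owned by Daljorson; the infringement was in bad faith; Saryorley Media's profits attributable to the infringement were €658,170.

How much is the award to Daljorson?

Statutory damages: 36 × €8,940 = €321,840
Multiplied by 4: 4 × €321,840 = €1,287,360
Combined award: €1,287,360 + €658,170 = €1,945,530
Costs: 40% of €1,945,530 = €778,212
Award plus costs: €1,945,530 + €778,212 = €2,723,742

€2,723,742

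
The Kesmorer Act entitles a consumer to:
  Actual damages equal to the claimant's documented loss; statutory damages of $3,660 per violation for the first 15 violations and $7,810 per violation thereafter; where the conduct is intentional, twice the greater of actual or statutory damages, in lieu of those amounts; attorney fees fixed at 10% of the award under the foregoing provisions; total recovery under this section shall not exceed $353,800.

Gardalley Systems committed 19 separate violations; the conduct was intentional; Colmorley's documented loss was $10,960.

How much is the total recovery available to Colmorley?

$189,508

First 15 violations: 15 × $3,660 = $54,900
Remaining violations: (19 − 15) × $7,810 = $31,240
Statutory damages: $54,900 + $31,240 = $86,140
Greater of actual damages ($10,960) or statutory damages ($86,140): $86,140
Doubled: 2 × $86,140 = $172,280
Attorney fees: 10% of $172,280 = $17,228
Total before cap: $172,280 + $17,228 = $189,508
Cap at $353,800: $189,508 is within the cap, no reduction.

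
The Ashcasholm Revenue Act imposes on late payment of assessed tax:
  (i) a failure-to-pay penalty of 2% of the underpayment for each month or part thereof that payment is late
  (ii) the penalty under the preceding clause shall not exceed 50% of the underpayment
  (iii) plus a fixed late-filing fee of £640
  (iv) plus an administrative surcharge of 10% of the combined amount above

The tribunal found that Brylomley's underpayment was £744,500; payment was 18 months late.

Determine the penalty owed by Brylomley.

Accrued rate: 2% × 18 = 36%, capped at 50% → 36%
Failure-to-pay penalty: 36% of £744,500 = £268,020
Penalty before surcharge: £268,020 + £640 = £268,660
Administrative surcharge: 10% of £268,660 = £26,866
Total penalty: £268,660 + £26,866 = £295,526

£295,526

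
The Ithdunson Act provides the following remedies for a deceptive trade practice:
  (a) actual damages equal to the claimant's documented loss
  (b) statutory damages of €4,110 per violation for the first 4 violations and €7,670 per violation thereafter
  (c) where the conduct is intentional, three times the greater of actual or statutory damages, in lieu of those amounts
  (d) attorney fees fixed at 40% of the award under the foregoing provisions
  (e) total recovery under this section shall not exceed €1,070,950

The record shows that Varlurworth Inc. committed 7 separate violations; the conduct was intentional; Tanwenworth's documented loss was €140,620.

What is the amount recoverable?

€590,604

First 4 violations: 4 × €4,110 = €16,440
Remaining violations: (7 − 4) × €7,670 = €23,010
Statutory damages: €16,440 + €23,010 = €39,450
Greater of actual damages (€140,620) or statutory damages (€39,450): €140,620
Trebled: 3 × €140,620 = €421,860
Attorney fees: 40% of €421,860 = €168,744
Total before cap: €421,860 + €168,744 = €590,604
Cap at €1,070,950: €590,604 is within the cap, no reduction.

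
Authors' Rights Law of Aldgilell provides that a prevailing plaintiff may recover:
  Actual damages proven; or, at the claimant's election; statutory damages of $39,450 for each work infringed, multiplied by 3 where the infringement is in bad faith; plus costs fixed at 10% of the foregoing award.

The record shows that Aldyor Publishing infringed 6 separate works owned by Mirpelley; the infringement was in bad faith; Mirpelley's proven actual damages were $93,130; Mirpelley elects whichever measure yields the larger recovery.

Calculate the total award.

$781,110

Statutory damages: 6 × $39,450 = $236,700
Trebled: 3 × $236,700 = $710,100
Greater of actual damages ($93,130) or enhanced statutory damages ($710,100): $710,100
Costs: 10% of $710,100 = $71,010
Award plus costs: $710,100 + $71,010 = $781,110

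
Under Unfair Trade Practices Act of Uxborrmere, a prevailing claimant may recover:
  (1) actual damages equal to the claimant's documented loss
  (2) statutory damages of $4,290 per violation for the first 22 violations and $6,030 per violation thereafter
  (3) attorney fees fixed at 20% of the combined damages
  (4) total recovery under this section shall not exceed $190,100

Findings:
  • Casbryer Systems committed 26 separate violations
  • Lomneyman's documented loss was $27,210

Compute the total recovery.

First 22 violations: 22 × $4,290 = $94,380
Remaining violations: (26 − 22) × $6,030 = $24,120
Statutory damages: $94,380 + $24,120 = $118,500
Combined damages: $27,210 + $118,500 = $145,710
Attorney fees: 20% of $145,710 = $29,142
Total before cap: $145,710 + $29,142 = $174,852
Cap at $190,100: $174,852 is within the cap, no reduction.

$174,852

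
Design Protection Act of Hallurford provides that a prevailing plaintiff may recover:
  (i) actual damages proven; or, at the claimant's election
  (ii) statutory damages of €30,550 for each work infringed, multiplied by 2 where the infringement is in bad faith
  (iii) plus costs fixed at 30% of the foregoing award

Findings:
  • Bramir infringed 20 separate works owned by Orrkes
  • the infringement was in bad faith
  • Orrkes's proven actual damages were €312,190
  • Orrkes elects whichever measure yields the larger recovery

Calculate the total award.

€1,588,600

Statutory damages: 20 × €30,550 = €611,000
Doubled: 2 × €611,000 = €1,222,000
Greater of actual damages (€312,190) or enhanced statutory damages (€1,222,000): €1,222,000
Costs: 30% of €1,222,000 = €366,600
Award plus costs: €1,222,000 + €366,600 = €1,588,600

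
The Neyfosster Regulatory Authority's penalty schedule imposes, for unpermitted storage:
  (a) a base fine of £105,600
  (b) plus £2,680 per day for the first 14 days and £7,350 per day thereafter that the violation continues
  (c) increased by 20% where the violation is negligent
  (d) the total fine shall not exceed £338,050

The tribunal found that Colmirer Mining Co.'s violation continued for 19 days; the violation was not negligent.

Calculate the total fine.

£179,870

First 14 days: 14 × £2,680 = £37,520
Remaining days: (19 − 14) × £7,350 = £36,750
Per-day component: £37,520 + £36,750 = £74,270
Base plus per-day: £105,600 + £74,270 = £179,870
The violation was not negligent: no 20% increase.
Cap at £338,050: £179,870 is within the cap, no reduction.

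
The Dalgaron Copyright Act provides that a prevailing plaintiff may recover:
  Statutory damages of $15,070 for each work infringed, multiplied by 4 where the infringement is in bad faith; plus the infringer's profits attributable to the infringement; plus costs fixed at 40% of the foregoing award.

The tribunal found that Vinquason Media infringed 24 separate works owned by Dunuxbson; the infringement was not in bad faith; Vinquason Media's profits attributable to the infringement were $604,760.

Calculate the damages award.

$1,353,016

Statutory damages: 24 × $15,070 = $361,680
Infringement not in bad faith: no ×4 enhancement.
Combined award: $361,680 + $604,760 = $966,440
Costs: 40% of $966,440 = $386,576
Award plus costs: $966,440 + $386,576 = $1,353,016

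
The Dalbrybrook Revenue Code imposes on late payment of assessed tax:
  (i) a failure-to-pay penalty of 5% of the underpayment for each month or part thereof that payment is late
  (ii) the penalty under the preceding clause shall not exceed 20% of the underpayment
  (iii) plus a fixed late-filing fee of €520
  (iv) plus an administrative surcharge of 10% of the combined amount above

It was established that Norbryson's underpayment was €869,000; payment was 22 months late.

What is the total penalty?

Accrued rate: 5% × 22 = 110%, capped at 20% → 20%
Failure-to-pay penalty: 20% of €869,000 = €173,800
Penalty before surcharge: €173,800 + €520 = €174,320
Administrative surcharge: 10% of €174,320 = €17,432
Total penalty: €174,320 + €17,432 = €191,752

€191,752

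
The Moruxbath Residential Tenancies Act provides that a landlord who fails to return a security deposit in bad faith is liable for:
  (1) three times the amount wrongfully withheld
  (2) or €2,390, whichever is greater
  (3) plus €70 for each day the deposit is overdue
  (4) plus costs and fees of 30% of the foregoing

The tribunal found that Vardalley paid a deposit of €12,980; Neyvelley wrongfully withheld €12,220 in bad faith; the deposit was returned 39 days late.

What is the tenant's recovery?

Trebled: 3 × €12,220 = €36,660
Minimum €2,390: €36,660 meets the minimum, no increase.
Late-return penalty: 39 × €70 = €2,730
Damages plus late penalty: €36,660 + €2,730 = €39,390
Costs and fees: 30% of €39,390 = €11,817
Total recovery: €39,390 + €11,817 = €51,207

€51,207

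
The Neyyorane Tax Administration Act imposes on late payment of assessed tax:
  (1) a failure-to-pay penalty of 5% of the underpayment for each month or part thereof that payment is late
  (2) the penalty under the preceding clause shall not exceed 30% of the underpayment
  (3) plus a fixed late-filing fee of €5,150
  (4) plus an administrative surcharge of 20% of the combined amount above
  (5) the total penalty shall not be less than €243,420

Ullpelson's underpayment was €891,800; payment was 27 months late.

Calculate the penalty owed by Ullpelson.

Accrued rate: 5% × 27 = 135%, capped at 30% → 30%
Failure-to-pay penalty: 30% of €891,800 = €267,540
Penalty before surcharge: €267,540 + €5,150 = €272,690
Administrative surcharge: 20% of €272,690 = €54,538
Total penalty: €272,690 + €54,538 = €327,228
Minimum €243,420: €327,228 meets the minimum, no increase.

Penalty: €327,228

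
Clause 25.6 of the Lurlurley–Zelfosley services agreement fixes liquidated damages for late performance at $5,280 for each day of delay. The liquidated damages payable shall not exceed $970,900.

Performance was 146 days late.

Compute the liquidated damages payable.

$770,880

Per-day damages: 146 × $5,280 = $770,880
Cap at $970,900: $770,880 is within the cap, no reduction.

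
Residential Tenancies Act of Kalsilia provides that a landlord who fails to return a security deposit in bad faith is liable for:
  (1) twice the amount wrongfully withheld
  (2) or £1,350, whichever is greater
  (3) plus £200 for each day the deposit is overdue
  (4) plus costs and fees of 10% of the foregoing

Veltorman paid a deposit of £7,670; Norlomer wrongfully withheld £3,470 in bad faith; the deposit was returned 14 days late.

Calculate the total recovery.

Recovery: £10,714

Doubled: 2 × £3,470 = £6,940
Minimum £1,350: £6,940 meets the minimum, no increase.
Late-return penalty: 14 × £200 = £2,800
Damages plus late penalty: £6,940 + £2,800 = £9,740
Costs and fees: 10% of £9,740 = £974
Total recovery: £9,740 + £974 = £10,714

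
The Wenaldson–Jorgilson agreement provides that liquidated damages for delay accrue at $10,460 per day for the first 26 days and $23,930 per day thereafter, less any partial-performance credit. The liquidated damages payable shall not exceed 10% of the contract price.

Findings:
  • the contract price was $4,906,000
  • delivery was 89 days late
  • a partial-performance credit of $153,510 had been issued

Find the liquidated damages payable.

$490,600

First 26 days: 26 × $10,460 = $271,960
Remaining days: (89 − 26) × $23,930 = $1,507,590
Accrued per-day damages: $271,960 + $1,507,590 = $1,779,550
Less partial-performance credit: $1,779,550 − $153,510 = $1,626,040
Cap: 10% of $4,906,000 = $490,600
Cap at $490,600: $1,626,040 exceeds the cap → $490,600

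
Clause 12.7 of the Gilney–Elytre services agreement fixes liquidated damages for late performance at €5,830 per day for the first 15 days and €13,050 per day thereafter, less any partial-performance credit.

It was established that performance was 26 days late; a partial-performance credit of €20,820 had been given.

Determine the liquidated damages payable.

€210,180

First 15 days: 15 × €5,830 = €87,450
Remaining days: (26 − 15) × €13,050 = €143,550
Accrued per-day damages: €87,450 + €143,550 = €231,000
Less partial-performance credit: €231,000 − €20,820 = €210,180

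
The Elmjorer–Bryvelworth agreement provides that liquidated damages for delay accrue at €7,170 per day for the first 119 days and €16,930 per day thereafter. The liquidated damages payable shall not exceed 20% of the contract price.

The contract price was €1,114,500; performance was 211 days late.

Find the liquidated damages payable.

€222,900

First 119 days: 119 × €7,170 = €853,230
Remaining days: (211 − 119) × €16,930 = €1,557,560
Accrued per-day damages: €853,230 + €1,557,560 = €2,410,790
Cap: 20% of €1,114,500 = €222,900
Cap at €222,900: €2,410,790 exceeds the cap → €222,900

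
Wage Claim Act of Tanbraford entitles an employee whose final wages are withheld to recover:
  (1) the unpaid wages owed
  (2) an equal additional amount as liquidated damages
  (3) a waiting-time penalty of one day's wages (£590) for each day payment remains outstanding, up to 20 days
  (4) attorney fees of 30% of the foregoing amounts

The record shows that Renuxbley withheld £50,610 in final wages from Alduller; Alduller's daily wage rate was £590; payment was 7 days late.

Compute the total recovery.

Liquidated damages (equal amount): £50,610
Penalty days: min(7, 20) = 7
Waiting-time penalty: 7 × £590 = £4,130
Subtotal: £50,610 + £50,610 + £4,130 = £105,350
Attorney fees: 30% of £105,350 = £31,605
Total award: £105,350 + £31,605 = £136,955

£136,955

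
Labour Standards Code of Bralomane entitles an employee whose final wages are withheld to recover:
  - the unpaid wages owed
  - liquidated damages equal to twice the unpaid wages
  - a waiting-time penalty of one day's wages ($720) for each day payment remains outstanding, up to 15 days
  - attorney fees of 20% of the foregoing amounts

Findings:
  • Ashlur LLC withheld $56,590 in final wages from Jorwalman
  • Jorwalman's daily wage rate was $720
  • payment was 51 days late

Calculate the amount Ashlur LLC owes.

$216,684

Doubled: 2 × $56,590 = $113,180
Penalty days: min(51, 15) = 15
Waiting-time penalty: 15 × $720 = $10,800
Subtotal: $56,590 + $113,180 + $10,800 = $180,570
Attorney fees: 20% of $180,570 = $36,114
Total award: $180,570 + $36,114 = $216,684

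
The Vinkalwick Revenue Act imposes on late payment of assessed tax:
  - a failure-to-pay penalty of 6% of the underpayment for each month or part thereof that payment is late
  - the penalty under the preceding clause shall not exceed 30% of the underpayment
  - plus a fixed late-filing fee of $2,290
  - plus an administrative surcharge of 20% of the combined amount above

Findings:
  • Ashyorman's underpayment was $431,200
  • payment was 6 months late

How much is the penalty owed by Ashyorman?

Penalty: $157,980

Accrued rate: 6% × 6 = 36%, capped at 30% → 30%
Failure-to-pay penalty: 30% of $431,200 = $129,360
Penalty before surcharge: $129,360 + $2,290 = $131,650
Administrative surcharge: 20% of $131,650 = $26,330
Total penalty: $131,650 + $26,330 = $157,980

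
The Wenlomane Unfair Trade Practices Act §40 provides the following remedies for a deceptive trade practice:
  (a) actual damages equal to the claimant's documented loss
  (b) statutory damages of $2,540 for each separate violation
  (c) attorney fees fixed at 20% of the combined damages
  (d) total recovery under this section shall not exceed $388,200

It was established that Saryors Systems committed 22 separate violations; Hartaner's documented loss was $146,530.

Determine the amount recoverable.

Statutory damages: 22 × $2,540 = $55,880
Combined damages: $146,530 + $55,880 = $202,410
Attorney fees: 20% of $202,410 = $40,482
Total before cap: $202,410 + $40,482 = $242,892
Cap at $388,200: $242,892 is within the cap, no reduction.

$242,892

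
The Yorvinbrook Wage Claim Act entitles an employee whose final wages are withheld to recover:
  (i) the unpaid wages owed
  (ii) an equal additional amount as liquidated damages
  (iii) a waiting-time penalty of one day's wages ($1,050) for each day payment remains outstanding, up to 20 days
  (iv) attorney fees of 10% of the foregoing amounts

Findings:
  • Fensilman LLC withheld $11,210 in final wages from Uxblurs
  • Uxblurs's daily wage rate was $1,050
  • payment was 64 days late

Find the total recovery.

Liquidated damages (equal amount): $11,210
Penalty days: min(64, 20) = 20
Waiting-time penalty: 20 × $1,050 = $21,000
Subtotal: $11,210 + $11,210 + $21,000 = $43,420
Attorney fees: 10% of $43,420 = $4,342
Total award: $43,420 + $4,342 = $47,762

$47,762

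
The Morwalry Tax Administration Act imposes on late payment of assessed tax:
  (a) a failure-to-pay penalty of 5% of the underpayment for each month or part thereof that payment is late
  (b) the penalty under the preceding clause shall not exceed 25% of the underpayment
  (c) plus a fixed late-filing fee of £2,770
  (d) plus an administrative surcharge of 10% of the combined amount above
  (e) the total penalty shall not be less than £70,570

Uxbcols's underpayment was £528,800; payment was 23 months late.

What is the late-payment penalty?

Penalty: £148,467

Accrued rate: 5% × 23 = 115%, capped at 25% → 25%
Failure-to-pay penalty: 25% of £528,800 = £132,200
Penalty before surcharge: £132,200 + £2,770 = £134,970
Administrative surcharge: 10% of £134,970 = £13,497
Total penalty: £134,970 + £13,497 = £148,467
Minimum £70,570: £148,467 meets the minimum, no increase.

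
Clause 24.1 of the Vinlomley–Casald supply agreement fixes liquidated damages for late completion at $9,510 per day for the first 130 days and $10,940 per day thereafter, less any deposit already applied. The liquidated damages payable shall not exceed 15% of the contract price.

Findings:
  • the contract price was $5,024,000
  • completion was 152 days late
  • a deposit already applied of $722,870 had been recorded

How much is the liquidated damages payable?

$753,600

First 130 days: 130 × $9,510 = $1,236,300
Remaining days: (152 − 130) × $10,940 = $240,680
Accrued per-day damages: $1,236,300 + $240,680 = $1,476,980
Less deposit already applied: $1,476,980 − $722,870 = $754,110
Cap: 15% of $5,024,000 = $753,600
Cap at $753,600: $754,110 exceeds the cap → $753,600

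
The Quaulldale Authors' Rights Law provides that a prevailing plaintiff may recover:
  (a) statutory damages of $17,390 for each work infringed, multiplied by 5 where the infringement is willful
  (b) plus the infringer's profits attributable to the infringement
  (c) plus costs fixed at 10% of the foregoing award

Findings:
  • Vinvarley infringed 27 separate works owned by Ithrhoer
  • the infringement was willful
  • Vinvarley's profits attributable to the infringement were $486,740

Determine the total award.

Award: $3,117,829

Statutory damages: 27 × $17,390 = $469,530
Multiplied by 5: 5 × $469,530 = $2,347,650
Combined award: $2,347,650 + $486,740 = $2,834,390
Costs: 10% of $2,834,390 = $283,439
Award plus costs: $2,834,390 + $283,439 = $3,117,829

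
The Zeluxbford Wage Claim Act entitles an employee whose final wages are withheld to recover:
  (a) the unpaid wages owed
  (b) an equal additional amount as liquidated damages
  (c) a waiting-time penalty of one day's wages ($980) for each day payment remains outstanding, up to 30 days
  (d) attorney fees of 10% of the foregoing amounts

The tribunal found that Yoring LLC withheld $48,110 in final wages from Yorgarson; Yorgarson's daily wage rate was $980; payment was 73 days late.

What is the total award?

Total award: $138,182

Liquidated damages (equal amount): $48,110
Penalty days: min(73, 30) = 30
Waiting-time penalty: 30 × $980 = $29,400
Subtotal: $48,110 + $48,110 + $29,400 = $125,620
Attorney fees: 10% of $125,620 = $12,562
Total award: $125,620 + $12,562 = $138,182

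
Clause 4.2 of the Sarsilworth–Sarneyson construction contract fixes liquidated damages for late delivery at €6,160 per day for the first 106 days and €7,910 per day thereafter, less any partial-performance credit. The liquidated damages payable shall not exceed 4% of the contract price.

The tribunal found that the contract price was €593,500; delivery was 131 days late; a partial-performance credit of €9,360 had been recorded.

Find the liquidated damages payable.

First 106 days: 106 × €6,160 = €652,960
Remaining days: (131 − 106) × €7,910 = €197,750
Accrued per-day damages: €652,960 + €197,750 = €850,710
Less partial-performance credit: €850,710 − €9,360 = €841,350
Cap: 4% of €593,500 = €23,740
Cap at €23,740: €841,350 exceeds the cap → €23,740

€23,740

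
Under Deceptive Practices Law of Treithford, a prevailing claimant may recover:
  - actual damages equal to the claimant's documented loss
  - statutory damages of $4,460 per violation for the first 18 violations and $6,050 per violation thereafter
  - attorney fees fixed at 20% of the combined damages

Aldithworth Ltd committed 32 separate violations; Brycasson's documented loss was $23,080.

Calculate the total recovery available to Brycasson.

First 18 violations: 18 × $4,460 = $80,280
Remaining violations: (32 − 18) × $6,050 = $84,700
Statutory damages: $80,280 + $84,700 = $164,980
Combined damages: $23,080 + $164,980 = $188,060
Attorney fees: 20% of $188,060 = $37,612
Total recovery: $188,060 + $37,612 = $225,672

$225,672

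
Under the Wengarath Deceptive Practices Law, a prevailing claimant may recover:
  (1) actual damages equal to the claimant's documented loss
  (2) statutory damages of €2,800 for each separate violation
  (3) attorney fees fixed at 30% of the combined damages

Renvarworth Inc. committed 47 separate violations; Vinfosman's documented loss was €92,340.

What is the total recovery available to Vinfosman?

Total recovery: €291,122

Statutory damages: 47 × €2,800 = €131,600
Combined damages: €92,340 + €131,600 = €223,940
Attorney fees: 30% of €223,940 = €67,182
Total recovery: €223,940 + €67,182 = €291,122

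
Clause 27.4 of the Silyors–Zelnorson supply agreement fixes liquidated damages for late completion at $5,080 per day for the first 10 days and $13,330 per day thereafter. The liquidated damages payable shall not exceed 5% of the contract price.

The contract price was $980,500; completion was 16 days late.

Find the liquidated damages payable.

$49,025

First 10 days: 10 × $5,080 = $50,800
Remaining days: (16 − 10) × $13,330 = $79,980
Accrued per-day damages: $50,800 + $79,980 = $130,780
Cap: 5% of $980,500 = $49,025
Cap at $49,025: $130,780 exceeds the cap → $49,025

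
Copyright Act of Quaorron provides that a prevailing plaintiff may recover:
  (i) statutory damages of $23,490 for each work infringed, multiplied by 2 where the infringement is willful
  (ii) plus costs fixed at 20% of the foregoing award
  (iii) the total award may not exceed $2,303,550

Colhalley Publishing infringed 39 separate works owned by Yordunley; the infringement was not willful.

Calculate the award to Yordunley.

Statutory damages: 39 × $23,490 = $916,110
Infringement not willful: no ×2 enhancement.
Costs: 20% of $916,110 = $183,222
Award plus costs: $916,110 + $183,222 = $1,099,332
Cap at $2,303,550: $1,099,332 is within the cap, no reduction.

$1,099,332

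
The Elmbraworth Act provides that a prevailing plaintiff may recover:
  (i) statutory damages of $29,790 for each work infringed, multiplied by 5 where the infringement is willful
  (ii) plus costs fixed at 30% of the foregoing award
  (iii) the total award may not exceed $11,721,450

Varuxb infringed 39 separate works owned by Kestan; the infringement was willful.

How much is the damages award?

Statutory damages: 39 × $29,790 = $1,161,810
Multiplied by 5: 5 × $1,161,810 = $5,809,050
Costs: 30% of $5,809,050 = $1,742,715
Award plus costs: $5,809,050 + $1,742,715 = $7,551,765
Cap at $11,721,450: $7,551,765 is within the cap, no reduction.

$7,551,765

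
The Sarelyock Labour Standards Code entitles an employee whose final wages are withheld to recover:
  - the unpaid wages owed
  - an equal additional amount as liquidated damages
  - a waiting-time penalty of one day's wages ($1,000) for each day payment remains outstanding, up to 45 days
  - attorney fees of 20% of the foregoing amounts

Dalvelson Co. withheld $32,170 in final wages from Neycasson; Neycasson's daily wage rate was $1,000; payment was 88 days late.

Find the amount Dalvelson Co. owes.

Liquidated damages (equal amount): $32,170
Penalty days: min(88, 45) = 45
Waiting-time penalty: 45 × $1,000 = $45,000
Subtotal: $32,170 + $32,170 + $45,000 = $109,340
Attorney fees: 20% of $109,340 = $21,868
Total award: $109,340 + $21,868 = $131,208

$131,208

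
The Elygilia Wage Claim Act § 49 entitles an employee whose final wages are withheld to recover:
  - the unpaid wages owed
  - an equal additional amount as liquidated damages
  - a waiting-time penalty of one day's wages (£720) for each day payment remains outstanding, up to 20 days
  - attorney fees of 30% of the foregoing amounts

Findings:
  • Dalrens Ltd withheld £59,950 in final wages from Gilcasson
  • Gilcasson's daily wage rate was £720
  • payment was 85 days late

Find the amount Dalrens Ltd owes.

Liquidated damages (equal amount): £59,950
Penalty days: min(85, 20) = 20
Waiting-time penalty: 20 × £720 = £14,400
Subtotal: £59,950 + £59,950 + £14,400 = £134,300
Attorney fees: 30% of £134,300 = £40,290
Total award: £134,300 + £40,290 = £174,590

£174,590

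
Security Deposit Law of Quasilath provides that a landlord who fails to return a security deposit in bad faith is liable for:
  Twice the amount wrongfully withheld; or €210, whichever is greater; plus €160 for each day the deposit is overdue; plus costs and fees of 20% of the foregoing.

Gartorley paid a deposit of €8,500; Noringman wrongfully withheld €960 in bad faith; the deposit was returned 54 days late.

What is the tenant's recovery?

Doubled: 2 × €960 = €1,920
Minimum €210: €1,920 meets the minimum, no increase.
Late-return penalty: 54 × €160 = €8,640
Damages plus late penalty: €1,920 + €8,640 = €10,560
Costs and fees: 20% of €10,560 = €2,112
Total recovery: €10,560 + €2,112 = €12,672

Recovery: €12,672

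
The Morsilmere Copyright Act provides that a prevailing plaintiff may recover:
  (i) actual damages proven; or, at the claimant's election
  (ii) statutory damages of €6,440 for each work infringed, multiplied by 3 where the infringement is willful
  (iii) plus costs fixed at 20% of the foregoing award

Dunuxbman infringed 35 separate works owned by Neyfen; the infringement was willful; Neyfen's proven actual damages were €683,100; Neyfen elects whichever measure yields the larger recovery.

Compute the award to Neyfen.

Award: €819,720

Statutory damages: 35 × €6,440 = €225,400
Trebled: 3 × €225,400 = €676,200
Greater of actual damages (€683,100) or enhanced statutory damages (€676,200): €683,100
Costs: 20% of €683,100 = €136,620
Award plus costs: €683,100 + €136,620 = €819,720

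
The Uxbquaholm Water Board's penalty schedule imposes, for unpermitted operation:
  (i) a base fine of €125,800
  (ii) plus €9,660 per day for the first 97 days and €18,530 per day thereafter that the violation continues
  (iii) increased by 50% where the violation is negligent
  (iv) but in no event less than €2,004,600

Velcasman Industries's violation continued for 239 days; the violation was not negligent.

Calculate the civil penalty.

First 97 days: 97 × €9,660 = €937,020
Remaining days: (239 − 97) × €18,530 = €2,631,260
Per-day component: €937,020 + €2,631,260 = €3,568,280
Base plus per-day: €125,800 + €3,568,280 = €3,694,080
The violation was not negligent: no 50% increase.
Minimum €2,004,600: €3,694,080 meets the minimum, no increase.

€3,694,080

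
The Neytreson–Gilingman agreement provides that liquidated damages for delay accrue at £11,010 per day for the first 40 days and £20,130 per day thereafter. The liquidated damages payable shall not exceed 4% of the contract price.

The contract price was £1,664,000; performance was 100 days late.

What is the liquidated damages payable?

First 40 days: 40 × £11,010 = £440,400
Remaining days: (100 − 40) × £20,130 = £1,207,800
Accrued per-day damages: £440,400 + £1,207,800 = £1,648,200
Cap: 4% of £1,664,000 = £66,560
Cap at £66,560: £1,648,200 exceeds the cap → £66,560

£66,560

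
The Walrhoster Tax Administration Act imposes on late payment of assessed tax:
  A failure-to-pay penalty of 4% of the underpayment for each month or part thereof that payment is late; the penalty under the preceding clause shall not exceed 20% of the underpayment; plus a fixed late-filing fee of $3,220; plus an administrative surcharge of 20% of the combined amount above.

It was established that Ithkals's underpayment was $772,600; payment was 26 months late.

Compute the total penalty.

Accrued rate: 4% × 26 = 104%, capped at 20% → 20%
Failure-to-pay penalty: 20% of $772,600 = $154,520
Penalty before surcharge: $154,520 + $3,220 = $157,740
Administrative surcharge: 20% of $157,740 = $31,548
Total penalty: $157,740 + $31,548 = $189,288

$189,288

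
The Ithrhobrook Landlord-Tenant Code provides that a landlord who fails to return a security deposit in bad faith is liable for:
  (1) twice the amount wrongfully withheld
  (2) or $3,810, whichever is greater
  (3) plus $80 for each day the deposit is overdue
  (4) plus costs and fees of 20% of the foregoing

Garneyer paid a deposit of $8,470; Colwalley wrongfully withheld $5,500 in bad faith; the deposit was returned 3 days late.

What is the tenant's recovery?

$13,488

Doubled: 2 × $5,500 = $11,000
Minimum $3,810: $11,000 meets the minimum, no increase.
Late-return penalty: 3 × $80 = $240
Damages plus late penalty: $11,000 + $240 = $11,240
Costs and fees: 20% of $11,240 = $2,248
Total recovery: $11,240 + $2,248 = $13,488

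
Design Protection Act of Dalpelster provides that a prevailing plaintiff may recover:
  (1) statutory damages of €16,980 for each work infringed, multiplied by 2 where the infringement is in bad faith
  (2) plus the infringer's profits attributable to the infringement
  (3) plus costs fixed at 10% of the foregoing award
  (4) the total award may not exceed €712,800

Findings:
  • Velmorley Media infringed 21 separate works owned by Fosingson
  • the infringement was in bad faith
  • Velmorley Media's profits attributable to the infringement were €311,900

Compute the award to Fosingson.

Statutory damages: 21 × €16,980 = €356,580
Doubled: 2 × €356,580 = €713,160
Combined award: €713,160 + €311,900 = €1,025,060
Costs: 10% of €1,025,060 = €102,506
Award plus costs: €1,025,060 + €102,506 = €1,127,566
Cap at €712,800: €1,127,566 exceeds the cap → €712,800

€712,800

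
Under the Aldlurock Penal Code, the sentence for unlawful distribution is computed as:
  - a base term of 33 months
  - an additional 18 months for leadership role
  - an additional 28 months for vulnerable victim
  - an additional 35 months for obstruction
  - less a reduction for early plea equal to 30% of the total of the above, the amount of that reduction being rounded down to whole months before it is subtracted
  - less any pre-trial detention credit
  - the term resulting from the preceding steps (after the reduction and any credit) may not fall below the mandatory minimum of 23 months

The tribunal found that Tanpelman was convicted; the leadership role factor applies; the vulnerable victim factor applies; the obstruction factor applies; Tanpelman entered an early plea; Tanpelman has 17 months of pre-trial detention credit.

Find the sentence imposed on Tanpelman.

63 months

Leadership role enhancement: +18 months
Vulnerable victim enhancement: +28 months
Obstruction enhancement: +35 months
Adjusted term: 33 months + 18 months + 28 months + 35 months = 114 months
Early plea reduction: 30% of 114 months = 34 months (rounded down)
After reduction: 114 − 34 = 80 months
Less pre-trial detention credit: 80 months − 17 months = 63 months
Minimum 23 months: 63 months meets the minimum, no increase.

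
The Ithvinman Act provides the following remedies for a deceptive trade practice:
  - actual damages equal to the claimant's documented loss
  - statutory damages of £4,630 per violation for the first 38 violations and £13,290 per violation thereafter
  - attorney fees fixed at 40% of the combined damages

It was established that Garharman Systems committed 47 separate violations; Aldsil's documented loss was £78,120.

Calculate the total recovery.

Total recovery: £523,138

First 38 violations: 38 × £4,630 = £175,940
Remaining violations: (47 − 38) × £13,290 = £119,610
Statutory damages: £175,940 + £119,610 = £295,550
Combined damages: £78,120 + £295,550 = £373,670
Attorney fees: 40% of £373,670 = £149,468
Total recovery: £373,670 + £149,468 = £523,138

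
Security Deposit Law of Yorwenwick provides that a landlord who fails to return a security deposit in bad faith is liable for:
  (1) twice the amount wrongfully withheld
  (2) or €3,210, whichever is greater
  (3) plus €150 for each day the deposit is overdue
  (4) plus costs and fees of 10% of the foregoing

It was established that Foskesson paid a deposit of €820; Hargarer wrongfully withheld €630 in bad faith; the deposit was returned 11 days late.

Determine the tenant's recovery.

Recovery: €5,346

Doubled: 2 × €630 = €1,260
Minimum €3,210: €1,260 is below the minimum → €3,210
Late-return penalty: 11 × €150 = €1,650
Damages plus late penalty: €3,210 + €1,650 = €4,860
Costs and fees: 10% of €4,860 = €486
Total recovery: €4,860 + €486 = €5,346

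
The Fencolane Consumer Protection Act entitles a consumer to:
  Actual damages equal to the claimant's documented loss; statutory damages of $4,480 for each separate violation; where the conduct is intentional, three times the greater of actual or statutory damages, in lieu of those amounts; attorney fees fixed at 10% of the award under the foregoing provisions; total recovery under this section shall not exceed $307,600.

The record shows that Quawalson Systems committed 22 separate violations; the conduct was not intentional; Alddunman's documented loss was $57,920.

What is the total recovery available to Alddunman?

Total recovery: $172,128

Statutory damages: 22 × $4,480 = $98,560
Conduct not intentional: the in-lieu enhancement does not apply.
Actual plus statutory damages: $57,920 + $98,560 = $156,480
Attorney fees: 10% of $156,480 = $15,648
Total before cap: $156,480 + $15,648 = $172,128
Cap at $307,600: $172,128 is within the cap, no reduction.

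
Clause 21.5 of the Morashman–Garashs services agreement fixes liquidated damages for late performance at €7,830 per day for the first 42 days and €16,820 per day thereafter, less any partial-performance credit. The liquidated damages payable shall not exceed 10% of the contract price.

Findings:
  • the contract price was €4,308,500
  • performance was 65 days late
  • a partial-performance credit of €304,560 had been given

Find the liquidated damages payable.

First 42 days: 42 × €7,830 = €328,860
Remaining days: (65 − 42) × €16,820 = €386,860
Accrued per-day damages: €328,860 + €386,860 = €715,720
Less partial-performance credit: €715,720 − €304,560 = €411,160
Cap: 10% of €4,308,500 = €430,850
Cap at €430,850: €411,160 is within the cap, no reduction.

€411,160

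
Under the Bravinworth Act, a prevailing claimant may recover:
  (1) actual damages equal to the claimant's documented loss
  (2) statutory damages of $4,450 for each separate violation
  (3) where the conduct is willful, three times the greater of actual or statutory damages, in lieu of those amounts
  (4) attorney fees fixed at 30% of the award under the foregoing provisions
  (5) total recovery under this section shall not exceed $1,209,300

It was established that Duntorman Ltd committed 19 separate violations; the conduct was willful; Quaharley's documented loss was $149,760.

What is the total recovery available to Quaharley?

Statutory damages: 19 × $4,450 = $84,550
Greater of actual damages ($149,760) or statutory damages ($84,550): $149,760
Trebled: 3 × $149,760 = $449,280
Attorney fees: 30% of $449,280 = $134,784
Total before cap: $449,280 + $134,784 = $584,064
Cap at $1,209,300: $584,064 is within the cap, no reduction.

$584,064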